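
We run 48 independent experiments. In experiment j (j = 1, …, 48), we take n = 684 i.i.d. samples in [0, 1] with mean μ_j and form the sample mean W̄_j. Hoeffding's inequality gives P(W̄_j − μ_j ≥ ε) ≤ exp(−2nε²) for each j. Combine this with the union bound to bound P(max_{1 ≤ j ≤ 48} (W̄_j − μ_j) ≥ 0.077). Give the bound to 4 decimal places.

0.0144

Per-experiment Hoeffding bound: exp(−2·684·0.077²) = exp(−8.11087) = 0.00030026.
Union bound over 48 events: 48·0.00030026 = 0.01441.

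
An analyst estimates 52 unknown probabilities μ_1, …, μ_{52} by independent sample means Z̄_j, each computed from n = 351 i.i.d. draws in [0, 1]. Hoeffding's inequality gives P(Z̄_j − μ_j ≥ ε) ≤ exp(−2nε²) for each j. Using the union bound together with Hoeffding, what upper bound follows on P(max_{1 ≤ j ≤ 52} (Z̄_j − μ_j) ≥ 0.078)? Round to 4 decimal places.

Per-experiment Hoeffding bound: exp(−2·351·0.078²) = exp(−4.27097) = 0.013968.
Union bound over 52 events: 52·0.013968 = 0.72635.

0.7263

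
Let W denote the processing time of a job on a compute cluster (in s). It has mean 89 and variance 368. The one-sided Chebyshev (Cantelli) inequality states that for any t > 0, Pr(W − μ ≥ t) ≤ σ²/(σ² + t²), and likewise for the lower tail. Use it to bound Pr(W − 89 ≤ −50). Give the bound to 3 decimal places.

Here σ² = 368 and t = 50, so σ² + t² = 2868.
Cantelli's bound: 368/2868 = 0.1283.

0.128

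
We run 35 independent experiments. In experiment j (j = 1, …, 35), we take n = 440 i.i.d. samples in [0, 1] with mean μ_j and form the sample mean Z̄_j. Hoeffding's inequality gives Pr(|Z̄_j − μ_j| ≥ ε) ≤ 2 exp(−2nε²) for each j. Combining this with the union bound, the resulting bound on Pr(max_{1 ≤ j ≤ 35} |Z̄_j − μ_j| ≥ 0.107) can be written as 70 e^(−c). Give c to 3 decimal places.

10.075

Union bound over the 35 events: Pr(max_{1 ≤ j ≤ 35} |Z̄_j − μ_j| ≥ 0.107) ≤ 35·2·exp(−2nε²) = 70 exp(−2·440·0.107²).
So c = 2·440·0.107² = 10.0751.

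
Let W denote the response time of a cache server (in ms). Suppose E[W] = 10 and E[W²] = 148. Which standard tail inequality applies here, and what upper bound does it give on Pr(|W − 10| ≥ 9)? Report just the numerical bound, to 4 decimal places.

The first two moments determine the variance, so Chebyshev's inequality is the sharpest standard bound available.
Var(W) = E[W²] − (E[W])² = 148 − 100 = 48.
Chebyshev's inequality: Pr(|W − μ| ≥ t) ≤ Var(W)/t² = 48/81 = 0.5926.

0.5926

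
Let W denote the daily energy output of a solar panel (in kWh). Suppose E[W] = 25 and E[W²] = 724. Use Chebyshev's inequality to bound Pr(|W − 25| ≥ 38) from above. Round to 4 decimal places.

Var(W) = E[W²] − (E[W])² = 724 − 625 = 99.
Chebyshev's inequality: Pr(|W − μ| ≥ t) ≤ Var(W)/t² = 99/1444 = 0.0686.

0.0686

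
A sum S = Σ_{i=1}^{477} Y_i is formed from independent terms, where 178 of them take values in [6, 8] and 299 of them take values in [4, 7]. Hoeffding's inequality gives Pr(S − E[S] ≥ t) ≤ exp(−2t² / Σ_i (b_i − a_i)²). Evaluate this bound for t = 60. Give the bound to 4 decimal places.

Σ(b_i − a_i)² = 178·2² + 299·3² = 3403.
Exponent = 2·60² / 3403 = 2.11578.
Bound = exp(−2.11578) = 0.12054.

0.1205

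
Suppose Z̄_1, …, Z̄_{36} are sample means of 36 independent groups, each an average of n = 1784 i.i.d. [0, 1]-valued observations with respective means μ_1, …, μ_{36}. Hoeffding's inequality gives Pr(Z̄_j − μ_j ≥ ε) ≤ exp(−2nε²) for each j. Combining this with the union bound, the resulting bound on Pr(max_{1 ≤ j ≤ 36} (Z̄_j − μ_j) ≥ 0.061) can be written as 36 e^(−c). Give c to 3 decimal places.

13.277

Union bound over the 36 events: Pr(max_{1 ≤ j ≤ 36} (Z̄_j − μ_j) ≥ 0.061) ≤ 36·exp(−2nε²) = 36 exp(−2·1784·0.061²).
So c = 2·1784·0.061² = 13.2765.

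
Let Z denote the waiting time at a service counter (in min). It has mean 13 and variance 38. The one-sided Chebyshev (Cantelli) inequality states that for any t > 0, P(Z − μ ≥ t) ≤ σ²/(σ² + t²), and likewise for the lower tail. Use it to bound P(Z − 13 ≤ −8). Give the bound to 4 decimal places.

Here σ² = 38 and t = 8, so σ² + t² = 102.
Cantelli's bound: 38/102 = 0.3725.

0.3725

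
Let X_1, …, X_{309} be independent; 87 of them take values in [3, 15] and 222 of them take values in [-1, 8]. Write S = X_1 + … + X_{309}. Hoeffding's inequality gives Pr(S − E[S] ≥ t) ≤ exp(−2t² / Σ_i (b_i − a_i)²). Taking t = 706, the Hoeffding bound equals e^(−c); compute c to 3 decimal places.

Σ(b_i − a_i)² = 87·12² + 222·9² = 30510.
c = 2t² / 30510 = 2·706² / 30510 = 32.6736.

32.674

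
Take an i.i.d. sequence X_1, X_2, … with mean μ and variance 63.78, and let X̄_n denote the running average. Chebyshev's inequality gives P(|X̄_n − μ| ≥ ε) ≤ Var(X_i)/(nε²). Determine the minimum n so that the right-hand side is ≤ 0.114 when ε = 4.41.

Require 63.78/(n·4.41²) ≤ 0.114, i.e. n ≥ 63.78/(0.114·4.41²) = 28.768.
The smallest integer n is 29.

29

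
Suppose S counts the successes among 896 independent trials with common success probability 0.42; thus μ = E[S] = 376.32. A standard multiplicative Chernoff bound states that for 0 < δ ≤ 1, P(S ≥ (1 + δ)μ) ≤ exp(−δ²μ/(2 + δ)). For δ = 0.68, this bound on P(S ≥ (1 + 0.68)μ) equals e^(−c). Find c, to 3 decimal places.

c = δ²μ/(2 + δ) = 0.68²·376.32/(2 + 0.68) = 64.9292.

64.929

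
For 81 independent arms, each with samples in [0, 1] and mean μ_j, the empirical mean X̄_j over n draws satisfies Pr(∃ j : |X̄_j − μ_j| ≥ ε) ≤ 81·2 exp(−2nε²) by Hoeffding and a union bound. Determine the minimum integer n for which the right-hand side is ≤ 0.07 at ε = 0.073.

Need 2·81·exp(−2nε²) ≤ 0.07, i.e. exp(−2nε²) ≤ 0.07/162.
So 2nε² ≥ ln(162/0.07) = 7.746856.
Hence n ≥ 7.746856/(2·0.073²) = 726.858.
The smallest integer n is 727.

727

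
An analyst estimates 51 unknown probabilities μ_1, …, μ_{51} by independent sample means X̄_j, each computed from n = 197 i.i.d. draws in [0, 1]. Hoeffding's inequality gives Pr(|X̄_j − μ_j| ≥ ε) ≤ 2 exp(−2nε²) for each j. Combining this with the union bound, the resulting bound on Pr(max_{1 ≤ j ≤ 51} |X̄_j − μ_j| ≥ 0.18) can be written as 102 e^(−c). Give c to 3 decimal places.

12.766

Union bound over the 51 events: Pr(max_{1 ≤ j ≤ 51} |X̄_j − μ_j| ≥ 0.18) ≤ 51·2·exp(−2nε²) = 102 exp(−2·197·0.18²).
So c = 2·197·0.18² = 12.7656.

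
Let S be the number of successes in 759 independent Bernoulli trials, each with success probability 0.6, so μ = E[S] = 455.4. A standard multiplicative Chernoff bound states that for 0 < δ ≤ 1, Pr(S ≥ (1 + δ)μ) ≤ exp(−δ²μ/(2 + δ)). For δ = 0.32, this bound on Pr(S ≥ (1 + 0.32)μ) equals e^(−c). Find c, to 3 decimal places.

c = δ²μ/(2 + δ) = 0.32²·455.4/(2 + 0.32) = 20.1004.

20.100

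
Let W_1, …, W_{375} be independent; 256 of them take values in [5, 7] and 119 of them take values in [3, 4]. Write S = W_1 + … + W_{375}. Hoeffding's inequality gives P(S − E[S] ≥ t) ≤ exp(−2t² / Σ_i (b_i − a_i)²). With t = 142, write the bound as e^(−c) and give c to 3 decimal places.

Σ(b_i − a_i)² = 256·2² + 119·1² = 1143.
c = 2t² / 1143 = 2·142² / 1143 = 35.2826.

35.283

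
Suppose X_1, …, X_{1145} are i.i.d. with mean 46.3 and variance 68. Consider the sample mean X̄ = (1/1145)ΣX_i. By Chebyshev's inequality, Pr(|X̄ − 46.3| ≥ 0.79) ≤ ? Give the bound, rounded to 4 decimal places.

0.0952

Var(X̄) = Var(X_i)/n = 68/1145 = 0.059389.
Chebyshev: Pr(|X̄ − 46.3| ≥ 0.79) ≤ Var(X̄)/(0.79)² = 68/(1145·0.79²) = 0.0952.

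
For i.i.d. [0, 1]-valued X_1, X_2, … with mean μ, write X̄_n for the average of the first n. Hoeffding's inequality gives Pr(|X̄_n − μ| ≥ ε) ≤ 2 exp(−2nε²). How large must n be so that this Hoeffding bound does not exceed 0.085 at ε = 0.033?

1451

Require 2·exp(−2nε²) ≤ 0.085, i.e. 2nε² ≥ ln(2/0.085) = 3.158251.
So n ≥ 3.158251 / (2·0.033²) = 1450.069.
The smallest integer n is 1451.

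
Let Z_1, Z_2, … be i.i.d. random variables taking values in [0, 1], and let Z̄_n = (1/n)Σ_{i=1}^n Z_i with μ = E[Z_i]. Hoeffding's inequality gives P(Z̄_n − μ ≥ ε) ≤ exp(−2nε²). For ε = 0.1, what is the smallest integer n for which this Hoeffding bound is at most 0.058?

Require exp(−2nε²) ≤ 0.058, i.e. 2nε² ≥ ln(1/0.058) = 2.847312.
So n ≥ 2.847312 / (2·0.1²) = 142.366.
The smallest integer n is 143.

143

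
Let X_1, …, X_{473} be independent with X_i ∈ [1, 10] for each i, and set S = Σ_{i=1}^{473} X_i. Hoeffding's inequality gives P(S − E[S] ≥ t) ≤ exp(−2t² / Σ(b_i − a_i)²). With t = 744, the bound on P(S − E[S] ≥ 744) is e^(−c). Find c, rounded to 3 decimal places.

28.895

Σ(b_i − a_i)² = 473·(9)² = 38313.
c = 2t²/38313 = 2·744²/38313 = 28.8955.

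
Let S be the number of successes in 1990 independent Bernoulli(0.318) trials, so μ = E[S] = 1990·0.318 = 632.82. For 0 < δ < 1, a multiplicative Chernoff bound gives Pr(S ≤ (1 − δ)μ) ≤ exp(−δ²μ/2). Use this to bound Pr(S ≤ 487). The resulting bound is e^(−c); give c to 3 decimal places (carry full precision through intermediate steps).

16.801

Write 487 = (1 − δ)μ, so δ = 1 − 487/632.82 = 0.2304289…
Then the exponent is δ²μ/2 = (μ − 487)²/(2μ) = 16.800569.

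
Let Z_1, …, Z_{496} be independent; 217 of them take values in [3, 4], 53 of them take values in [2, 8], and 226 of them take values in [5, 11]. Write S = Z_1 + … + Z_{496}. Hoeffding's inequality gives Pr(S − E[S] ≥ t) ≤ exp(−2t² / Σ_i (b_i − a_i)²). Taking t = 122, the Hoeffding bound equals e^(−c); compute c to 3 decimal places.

2.901

Σ(b_i − a_i)² = 217·1² + 53·6² + 226·6² = 10261.
c = 2t² / 10261 = 2·122² / 10261 = 2.9011.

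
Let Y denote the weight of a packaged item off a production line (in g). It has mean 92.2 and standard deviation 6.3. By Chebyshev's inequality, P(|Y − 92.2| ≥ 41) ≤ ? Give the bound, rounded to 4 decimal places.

0.0236

Chebyshev: P(|Y − μ| ≥ t) ≤ Var(Y)/t².
Var(Y) = σ² = 6.3² = 39.69.
Bound = 39.69 / 1681 = 0.0236.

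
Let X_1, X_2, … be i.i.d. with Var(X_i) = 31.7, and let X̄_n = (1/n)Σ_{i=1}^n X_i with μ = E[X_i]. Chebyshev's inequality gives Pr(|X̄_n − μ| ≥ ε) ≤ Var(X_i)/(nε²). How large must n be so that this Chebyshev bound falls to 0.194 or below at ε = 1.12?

131

Require 31.7/(n·1.12²) ≤ 0.194, i.e. n ≥ 31.7/(0.194·1.12²) = 130.263.
The smallest integer n is 131.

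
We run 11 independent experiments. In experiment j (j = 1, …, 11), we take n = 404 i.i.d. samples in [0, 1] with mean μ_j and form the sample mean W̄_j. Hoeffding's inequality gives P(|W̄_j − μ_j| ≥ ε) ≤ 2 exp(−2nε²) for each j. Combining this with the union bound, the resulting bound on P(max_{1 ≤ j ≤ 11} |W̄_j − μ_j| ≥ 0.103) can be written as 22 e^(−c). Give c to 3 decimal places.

8.572

Union bound over the 11 events: P(max_{1 ≤ j ≤ 11} |W̄_j − μ_j| ≥ 0.103) ≤ 11·2·exp(−2nε²) = 22 exp(−2·404·0.103²).
So c = 2·404·0.103² = 8.5721.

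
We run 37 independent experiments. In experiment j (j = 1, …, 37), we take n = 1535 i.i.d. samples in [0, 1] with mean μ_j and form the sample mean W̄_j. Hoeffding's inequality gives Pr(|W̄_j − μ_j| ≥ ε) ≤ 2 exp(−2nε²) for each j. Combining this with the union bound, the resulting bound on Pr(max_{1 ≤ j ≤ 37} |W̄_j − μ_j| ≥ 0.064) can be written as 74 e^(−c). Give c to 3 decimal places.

Union bound over the 37 events: Pr(max_{1 ≤ j ≤ 37} |W̄_j − μ_j| ≥ 0.064) ≤ 37·2·exp(−2nε²) = 74 exp(−2·1535·0.064²).
So c = 2·1535·0.064² = 12.5747.

12.575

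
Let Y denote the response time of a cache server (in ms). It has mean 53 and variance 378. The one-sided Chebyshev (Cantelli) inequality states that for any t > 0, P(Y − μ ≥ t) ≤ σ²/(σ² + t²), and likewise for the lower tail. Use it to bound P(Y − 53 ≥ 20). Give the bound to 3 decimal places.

Here σ² = 378 and t = 20, so σ² + t² = 778.
Cantelli's bound: 378/778 = 0.4859.

0.486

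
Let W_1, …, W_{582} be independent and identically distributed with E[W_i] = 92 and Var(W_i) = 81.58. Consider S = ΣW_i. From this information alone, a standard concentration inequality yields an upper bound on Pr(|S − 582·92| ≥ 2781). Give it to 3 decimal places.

With mean and variance of each term known, Chebyshev's inequality bounds the deviation of the sum (or sample mean).
Var(S) = n·Var(W_i) = 582·81.58 = 47479.56.
Chebyshev: Pr(|S − 582·92| ≥ 2781) ≤ Var(S)/2781² = 47479.56/7733961 = 0.0061.

0.006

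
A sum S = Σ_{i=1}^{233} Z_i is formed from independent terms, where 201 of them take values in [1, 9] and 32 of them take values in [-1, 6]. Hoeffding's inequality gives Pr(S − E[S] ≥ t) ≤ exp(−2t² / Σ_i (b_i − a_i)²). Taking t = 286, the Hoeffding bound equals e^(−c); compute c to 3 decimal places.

11.335

Σ(b_i − a_i)² = 201·8² + 32·7² = 14432.
c = 2t² / 14432 = 2·286² / 14432 = 11.3354.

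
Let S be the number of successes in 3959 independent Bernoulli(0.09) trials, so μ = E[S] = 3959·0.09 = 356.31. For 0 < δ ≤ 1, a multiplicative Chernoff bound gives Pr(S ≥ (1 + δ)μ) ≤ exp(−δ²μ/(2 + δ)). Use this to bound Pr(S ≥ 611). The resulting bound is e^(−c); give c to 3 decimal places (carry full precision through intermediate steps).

67.059

Write 611 = (1 + δ)μ, so δ = 611/356.31 − 1 = 0.7147989…
Then the exponent is δ²μ/(2 + δ) = (611 − μ)² / (μ·(2 + δ)) = 67.059160.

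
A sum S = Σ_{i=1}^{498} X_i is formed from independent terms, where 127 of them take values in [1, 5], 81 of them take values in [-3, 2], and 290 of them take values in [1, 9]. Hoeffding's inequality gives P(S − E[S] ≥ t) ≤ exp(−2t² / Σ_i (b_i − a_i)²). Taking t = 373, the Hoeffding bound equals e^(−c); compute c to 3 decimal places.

12.303

Σ(b_i − a_i)² = 127·4² + 81·5² + 290·8² = 22617.
c = 2t² / 22617 = 2·373² / 22617 = 12.3030.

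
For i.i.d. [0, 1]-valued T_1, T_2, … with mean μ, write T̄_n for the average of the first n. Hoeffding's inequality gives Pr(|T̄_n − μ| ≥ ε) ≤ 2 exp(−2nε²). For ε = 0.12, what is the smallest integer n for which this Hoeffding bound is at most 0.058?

Require 2·exp(−2nε²) ≤ 0.058, i.e. 2nε² ≥ ln(2/0.058) = 3.540459.
So n ≥ 3.540459 / (2·0.12²) = 122.933.
The smallest integer n is 123.

123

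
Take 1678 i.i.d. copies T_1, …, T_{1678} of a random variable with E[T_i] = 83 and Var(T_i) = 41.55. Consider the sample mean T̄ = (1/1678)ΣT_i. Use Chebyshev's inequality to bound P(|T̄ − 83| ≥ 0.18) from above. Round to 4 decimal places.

Var(T̄) = Var(T_i)/n = 41.55/1678 = 0.024762.
Chebyshev: P(|T̄ − 83| ≥ 0.18) ≤ Var(T̄)/(0.18)² = 41.55/(1678·0.18²) = 0.7642.

0.7642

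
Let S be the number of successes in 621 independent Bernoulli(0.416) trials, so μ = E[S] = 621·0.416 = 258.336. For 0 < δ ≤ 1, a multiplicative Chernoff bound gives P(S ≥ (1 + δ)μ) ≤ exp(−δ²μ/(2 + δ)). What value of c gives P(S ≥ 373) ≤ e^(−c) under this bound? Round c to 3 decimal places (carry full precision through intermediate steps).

Write 373 = (1 + δ)μ, so δ = 373/258.336 − 1 = 0.4438561…
Then the exponent is δ²μ/(2 + δ) = (373 − μ)² / (μ·(2 + δ)) = 20.825413.

20.825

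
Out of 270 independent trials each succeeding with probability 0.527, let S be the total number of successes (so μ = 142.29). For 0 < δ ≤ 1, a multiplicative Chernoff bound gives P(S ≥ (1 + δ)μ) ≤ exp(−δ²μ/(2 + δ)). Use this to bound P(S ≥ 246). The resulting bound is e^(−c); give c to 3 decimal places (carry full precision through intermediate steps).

27.700

Write 246 = (1 + δ)μ, so δ = 246/142.29 − 1 = 0.7288636…
Then the exponent is δ²μ/(2 + δ) = (246 − μ)² / (μ·(2 + δ)) = 27.700338.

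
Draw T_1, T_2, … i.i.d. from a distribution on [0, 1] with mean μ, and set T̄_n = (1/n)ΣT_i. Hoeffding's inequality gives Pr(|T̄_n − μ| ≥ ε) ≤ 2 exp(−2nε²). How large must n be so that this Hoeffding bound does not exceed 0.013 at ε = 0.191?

Require 2·exp(−2nε²) ≤ 0.013, i.e. 2nε² ≥ ln(2/0.013) = 5.035953.
So n ≥ 5.035953 / (2·0.191²) = 69.022.
The smallest integer n is 70.

70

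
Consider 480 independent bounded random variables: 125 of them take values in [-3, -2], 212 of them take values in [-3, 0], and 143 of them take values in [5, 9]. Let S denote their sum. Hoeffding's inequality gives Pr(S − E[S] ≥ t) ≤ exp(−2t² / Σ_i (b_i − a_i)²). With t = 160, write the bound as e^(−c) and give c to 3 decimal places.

Σ(b_i − a_i)² = 125·1² + 212·3² + 143·4² = 4321.
c = 2t² / 4321 = 2·160² / 4321 = 11.8491.

11.849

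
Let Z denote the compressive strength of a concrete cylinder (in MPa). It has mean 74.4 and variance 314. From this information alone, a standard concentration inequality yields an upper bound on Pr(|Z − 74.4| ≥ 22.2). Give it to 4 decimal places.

Mean and variance are known, so Chebyshev's inequality applies.
Chebyshev: Pr(|Z − μ| ≥ t) ≤ Var(Z)/t².
Bound = 314 / 492.84 = 0.6371.

0.6371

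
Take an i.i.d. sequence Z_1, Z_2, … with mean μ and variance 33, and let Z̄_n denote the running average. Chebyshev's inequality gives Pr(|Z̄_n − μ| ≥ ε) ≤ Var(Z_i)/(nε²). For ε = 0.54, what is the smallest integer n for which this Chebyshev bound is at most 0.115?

Require 33/(n·0.54²) ≤ 0.115, i.e. n ≥ 33/(0.115·0.54²) = 984.076.
The smallest integer n is 985.

985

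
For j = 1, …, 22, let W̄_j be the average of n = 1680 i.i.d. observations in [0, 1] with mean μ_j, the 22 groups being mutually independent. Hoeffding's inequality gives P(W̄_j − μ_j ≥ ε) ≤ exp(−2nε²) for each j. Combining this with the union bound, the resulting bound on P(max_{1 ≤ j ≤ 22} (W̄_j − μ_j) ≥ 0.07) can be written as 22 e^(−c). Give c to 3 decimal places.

Union bound over the 22 events: P(max_{1 ≤ j ≤ 22} (W̄_j − μ_j) ≥ 0.07) ≤ 22·exp(−2nε²) = 22 exp(−2·1680·0.07²).
So c = 2·1680·0.07² = 16.4640.

16.464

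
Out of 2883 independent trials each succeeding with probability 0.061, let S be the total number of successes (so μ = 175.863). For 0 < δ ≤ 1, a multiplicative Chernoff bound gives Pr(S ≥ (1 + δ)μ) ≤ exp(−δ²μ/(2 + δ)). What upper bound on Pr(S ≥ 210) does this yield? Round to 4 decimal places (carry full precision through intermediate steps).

Write 210 = (1 + δ)μ, so δ = 210/175.863 − 1 = 0.1941113…
Then the exponent is δ²μ/(2 + δ) = (210 − μ)² / (μ·(2 + δ)) = 3.020074.
Bound = exp(−3.020074) = 0.04880.

0.0488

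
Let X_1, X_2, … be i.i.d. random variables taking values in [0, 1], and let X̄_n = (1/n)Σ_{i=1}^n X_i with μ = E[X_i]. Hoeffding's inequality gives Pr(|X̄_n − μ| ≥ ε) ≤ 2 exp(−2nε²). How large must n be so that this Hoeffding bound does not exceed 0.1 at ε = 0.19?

42

Require 2·exp(−2nε²) ≤ 0.1, i.e. 2nε² ≥ ln(2/0.1) = 2.995732.
So n ≥ 2.995732 / (2·0.19²) = 41.492.
The smallest integer n is 42.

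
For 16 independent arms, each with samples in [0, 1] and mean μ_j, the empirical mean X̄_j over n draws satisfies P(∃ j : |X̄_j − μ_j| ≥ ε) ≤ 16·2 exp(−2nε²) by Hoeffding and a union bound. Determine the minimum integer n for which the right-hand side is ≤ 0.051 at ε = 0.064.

787

Need 2·16·exp(−2nε²) ≤ 0.051, i.e. exp(−2nε²) ≤ 0.051/32.
So 2nε² ≥ ln(32/0.051) = 6.441666.
Hence n ≥ 6.441666/(2·0.064²) = 786.336.
The smallest integer n is 787.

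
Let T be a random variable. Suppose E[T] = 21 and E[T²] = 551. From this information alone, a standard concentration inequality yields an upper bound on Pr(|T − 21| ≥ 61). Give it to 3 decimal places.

The first two moments determine the variance, so Chebyshev's inequality is the sharpest standard bound available.
Var(T) = E[T²] − (E[T])² = 551 − 441 = 110.
Chebyshev's inequality: Pr(|T − μ| ≥ t) ≤ Var(T)/t² = 110/3721 = 0.0296.

0.030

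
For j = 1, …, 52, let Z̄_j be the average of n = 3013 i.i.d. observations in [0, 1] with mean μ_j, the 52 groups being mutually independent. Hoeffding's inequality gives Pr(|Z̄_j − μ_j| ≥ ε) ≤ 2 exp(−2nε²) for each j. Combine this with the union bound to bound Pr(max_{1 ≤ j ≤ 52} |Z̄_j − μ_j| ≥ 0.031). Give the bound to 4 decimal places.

Per-experiment Hoeffding bound: 2·exp(−2·3013·0.031²) = 2·exp(−5.79099) = 0.0061099.
Union bound over 52 events: 52·0.0061099 = 0.31772.

0.3177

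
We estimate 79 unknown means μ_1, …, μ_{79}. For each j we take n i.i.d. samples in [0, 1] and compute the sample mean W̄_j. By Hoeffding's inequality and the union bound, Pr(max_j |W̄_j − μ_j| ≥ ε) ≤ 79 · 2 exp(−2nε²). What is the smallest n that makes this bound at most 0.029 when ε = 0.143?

211

Need 2·79·exp(−2nε²) ≤ 0.029, i.e. exp(−2nε²) ≤ 0.029/158.
So 2nε² ≥ ln(158/0.029) = 8.603054.
Hence n ≥ 8.603054/(2·0.143²) = 210.354.
The smallest integer n is 211.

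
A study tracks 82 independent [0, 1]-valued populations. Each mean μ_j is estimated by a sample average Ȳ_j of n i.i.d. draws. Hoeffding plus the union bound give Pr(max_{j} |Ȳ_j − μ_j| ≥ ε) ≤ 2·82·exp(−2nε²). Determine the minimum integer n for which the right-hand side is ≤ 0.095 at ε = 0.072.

Need 2·82·exp(−2nε²) ≤ 0.095, i.e. exp(−2nε²) ≤ 0.095/164.
So 2nε² ≥ ln(164/0.095) = 7.453745.
Hence n ≥ 7.453745/(2·0.072²) = 718.918.
The smallest integer n is 719.

719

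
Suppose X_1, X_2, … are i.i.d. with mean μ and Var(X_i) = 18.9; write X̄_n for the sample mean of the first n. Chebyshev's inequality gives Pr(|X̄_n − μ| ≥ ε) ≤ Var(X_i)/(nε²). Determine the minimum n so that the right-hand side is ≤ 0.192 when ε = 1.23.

Require 18.9/(n·1.23²) ≤ 0.192, i.e. n ≥ 18.9/(0.192·1.23²) = 65.065.
The smallest integer n is 66.

66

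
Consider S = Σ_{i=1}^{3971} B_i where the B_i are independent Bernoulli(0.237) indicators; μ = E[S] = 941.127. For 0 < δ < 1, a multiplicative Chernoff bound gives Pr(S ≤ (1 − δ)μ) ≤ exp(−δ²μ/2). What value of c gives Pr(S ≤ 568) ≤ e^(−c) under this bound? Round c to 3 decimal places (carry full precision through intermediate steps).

Write 568 = (1 − δ)μ, so δ = 1 − 568/941.127 = 0.3964683…
Then the exponent is δ²μ/2 = (μ − 568)²/(2μ) = 73.966509.

73.967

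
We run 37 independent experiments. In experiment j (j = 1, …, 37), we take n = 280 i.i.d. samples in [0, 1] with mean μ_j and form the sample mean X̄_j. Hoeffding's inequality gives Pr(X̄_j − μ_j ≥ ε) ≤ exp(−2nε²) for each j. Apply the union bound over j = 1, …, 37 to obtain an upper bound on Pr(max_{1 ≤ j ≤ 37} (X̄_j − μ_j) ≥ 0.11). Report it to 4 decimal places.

0.0422

Per-experiment Hoeffding bound: exp(−2·280·0.11²) = exp(−6.77600) = 0.0011408.
Union bound over 37 events: 37·0.0011408 = 0.04221.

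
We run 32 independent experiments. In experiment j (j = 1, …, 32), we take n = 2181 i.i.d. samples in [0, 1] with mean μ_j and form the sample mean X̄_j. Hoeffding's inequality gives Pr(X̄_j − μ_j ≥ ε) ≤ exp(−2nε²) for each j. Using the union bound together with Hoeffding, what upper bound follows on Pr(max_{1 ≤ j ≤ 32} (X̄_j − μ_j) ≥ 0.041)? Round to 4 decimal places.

0.0209

Per-experiment Hoeffding bound: exp(−2·2181·0.041²) = exp(−7.33252) = 0.00065392.
Union bound over 32 events: 32·0.00065392 = 0.02093.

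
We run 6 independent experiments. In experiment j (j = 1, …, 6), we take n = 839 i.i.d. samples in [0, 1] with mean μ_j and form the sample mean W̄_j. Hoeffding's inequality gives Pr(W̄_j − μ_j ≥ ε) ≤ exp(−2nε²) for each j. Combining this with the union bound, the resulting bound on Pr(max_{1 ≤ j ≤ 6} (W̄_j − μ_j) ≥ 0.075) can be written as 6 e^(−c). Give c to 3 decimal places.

9.439

Union bound over the 6 events: Pr(max_{1 ≤ j ≤ 6} (W̄_j − μ_j) ≥ 0.075) ≤ 6·exp(−2nε²) = 6 exp(−2·839·0.075²).
So c = 2·839·0.075² = 9.4388.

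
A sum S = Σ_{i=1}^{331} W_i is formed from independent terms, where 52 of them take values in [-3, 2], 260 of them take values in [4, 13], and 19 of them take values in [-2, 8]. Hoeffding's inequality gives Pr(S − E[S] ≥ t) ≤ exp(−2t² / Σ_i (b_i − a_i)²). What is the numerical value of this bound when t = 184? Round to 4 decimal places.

0.0614

Σ(b_i − a_i)² = 52·5² + 260·9² + 19·10² = 24260.
Exponent = 2·184² / 24260 = 2.79110.
Bound = exp(−2.79110) = 0.06135.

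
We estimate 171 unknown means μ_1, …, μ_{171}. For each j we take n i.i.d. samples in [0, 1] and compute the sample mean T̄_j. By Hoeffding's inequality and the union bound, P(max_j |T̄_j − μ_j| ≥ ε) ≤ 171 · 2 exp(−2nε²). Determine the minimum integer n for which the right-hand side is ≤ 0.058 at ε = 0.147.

Need 2·171·exp(−2nε²) ≤ 0.058, i.e. exp(−2nε²) ≤ 0.058/342.
So 2nε² ≥ ln(342/0.058) = 8.682123.
Hence n ≥ 8.682123/(2·0.147²) = 200.891.
The smallest integer n is 201.

201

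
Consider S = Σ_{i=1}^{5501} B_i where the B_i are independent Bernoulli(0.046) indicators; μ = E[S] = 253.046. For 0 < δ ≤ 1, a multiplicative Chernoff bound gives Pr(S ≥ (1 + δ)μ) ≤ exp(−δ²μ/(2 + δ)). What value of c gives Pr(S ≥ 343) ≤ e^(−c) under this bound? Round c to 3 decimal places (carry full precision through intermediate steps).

13.576

Write 343 = (1 + δ)μ, so δ = 343/253.046 − 1 = 0.3554848…
Then the exponent is δ²μ/(2 + δ) = (343 − μ)² / (μ·(2 + δ)) = 13.575667.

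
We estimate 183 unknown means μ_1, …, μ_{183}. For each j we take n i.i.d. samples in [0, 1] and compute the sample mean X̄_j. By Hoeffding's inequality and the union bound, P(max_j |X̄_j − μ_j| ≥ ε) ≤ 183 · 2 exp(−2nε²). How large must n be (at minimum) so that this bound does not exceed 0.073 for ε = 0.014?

21735

Need 2·183·exp(−2nε²) ≤ 0.073, i.e. exp(−2nε²) ≤ 0.073/366.
So 2nε² ≥ ln(366/0.073) = 8.519929.
Hence n ≥ 8.519929/(2·0.014²) = 21734.513.
The smallest integer n is 21735.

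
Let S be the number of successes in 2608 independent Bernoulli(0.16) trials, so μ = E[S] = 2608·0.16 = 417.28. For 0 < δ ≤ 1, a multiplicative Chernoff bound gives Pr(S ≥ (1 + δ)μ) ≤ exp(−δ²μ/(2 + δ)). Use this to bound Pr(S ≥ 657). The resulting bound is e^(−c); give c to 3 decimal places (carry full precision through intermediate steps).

53.492

Write 657 = (1 + δ)μ, so δ = 657/417.28 − 1 = 0.5744824…
Then the exponent is δ²μ/(2 + δ) = (657 − μ)² / (μ·(2 + δ)) = 53.492272.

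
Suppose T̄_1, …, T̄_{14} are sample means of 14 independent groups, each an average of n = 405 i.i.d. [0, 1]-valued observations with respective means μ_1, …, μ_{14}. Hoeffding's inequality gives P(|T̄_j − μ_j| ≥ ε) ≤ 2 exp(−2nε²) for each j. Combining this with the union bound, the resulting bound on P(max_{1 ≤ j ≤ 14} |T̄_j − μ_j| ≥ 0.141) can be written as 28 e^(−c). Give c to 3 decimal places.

Union bound over the 14 events: P(max_{1 ≤ j ≤ 14} |T̄_j − μ_j| ≥ 0.141) ≤ 14·2·exp(−2nε²) = 28 exp(−2·405·0.141²).
So c = 2·405·0.141² = 16.1036.

16.104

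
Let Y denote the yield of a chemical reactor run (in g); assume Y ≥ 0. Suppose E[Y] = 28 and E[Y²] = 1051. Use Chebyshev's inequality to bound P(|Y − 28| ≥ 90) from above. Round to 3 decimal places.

0.033

Var(Y) = E[Y²] − (E[Y])² = 1051 − 784 = 267.
Chebyshev's inequality: P(|Y − μ| ≥ t) ≤ Var(Y)/t² = 267/8100 = 0.0330.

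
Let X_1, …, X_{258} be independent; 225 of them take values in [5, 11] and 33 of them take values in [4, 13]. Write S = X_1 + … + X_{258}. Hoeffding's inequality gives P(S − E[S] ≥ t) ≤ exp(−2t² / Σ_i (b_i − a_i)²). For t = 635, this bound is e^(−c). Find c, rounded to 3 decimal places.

Σ(b_i − a_i)² = 225·6² + 33·9² = 10773.
c = 2t² / 10773 = 2·635² / 10773 = 74.8584.

74.858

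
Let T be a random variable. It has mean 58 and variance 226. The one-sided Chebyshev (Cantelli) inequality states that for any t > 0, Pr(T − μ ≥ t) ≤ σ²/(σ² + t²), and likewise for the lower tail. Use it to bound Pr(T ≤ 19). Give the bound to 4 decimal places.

Here σ² = 226 and t = 39, so σ² + t² = 1747.
Cantelli's bound: 226/1747 = 0.1294.

0.1294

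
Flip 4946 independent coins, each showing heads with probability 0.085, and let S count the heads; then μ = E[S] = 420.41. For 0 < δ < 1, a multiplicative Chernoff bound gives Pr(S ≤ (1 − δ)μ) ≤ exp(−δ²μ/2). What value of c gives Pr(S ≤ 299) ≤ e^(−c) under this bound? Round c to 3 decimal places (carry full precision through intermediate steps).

17.531

Write 299 = (1 − δ)μ, so δ = 1 − 299/420.41 = 0.2887895…
Then the exponent is δ²μ/2 = (μ − 299)²/(2μ) = 17.530968.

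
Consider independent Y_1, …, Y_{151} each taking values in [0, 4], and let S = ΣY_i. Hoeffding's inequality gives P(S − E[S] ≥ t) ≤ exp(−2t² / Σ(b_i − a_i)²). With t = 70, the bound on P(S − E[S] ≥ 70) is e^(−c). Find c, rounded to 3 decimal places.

Σ(b_i − a_i)² = 151·(4)² = 2416.
c = 2t²/2416 = 2·70²/2416 = 4.0563.

4.056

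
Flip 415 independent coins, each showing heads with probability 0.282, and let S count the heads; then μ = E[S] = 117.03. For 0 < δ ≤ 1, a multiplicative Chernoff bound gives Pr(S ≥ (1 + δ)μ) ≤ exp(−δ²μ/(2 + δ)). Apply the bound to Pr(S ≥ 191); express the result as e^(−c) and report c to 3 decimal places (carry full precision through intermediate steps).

Write 191 = (1 + δ)μ, so δ = 191/117.03 − 1 = 0.6320602…
Then the exponent is δ²μ/(2 + δ) = (191 − μ)² / (μ·(2 + δ)) = 17.763078.

17.763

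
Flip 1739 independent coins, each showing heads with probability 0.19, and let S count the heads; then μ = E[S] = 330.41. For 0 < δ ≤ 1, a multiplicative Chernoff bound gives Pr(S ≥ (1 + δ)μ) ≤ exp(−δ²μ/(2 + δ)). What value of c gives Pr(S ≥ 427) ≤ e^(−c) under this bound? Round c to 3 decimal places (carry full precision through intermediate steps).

Write 427 = (1 + δ)μ, so δ = 427/330.41 − 1 = 0.2923338…
Then the exponent is δ²μ/(2 + δ) = (427 − μ)² / (μ·(2 + δ)) = 12.317804.

12.318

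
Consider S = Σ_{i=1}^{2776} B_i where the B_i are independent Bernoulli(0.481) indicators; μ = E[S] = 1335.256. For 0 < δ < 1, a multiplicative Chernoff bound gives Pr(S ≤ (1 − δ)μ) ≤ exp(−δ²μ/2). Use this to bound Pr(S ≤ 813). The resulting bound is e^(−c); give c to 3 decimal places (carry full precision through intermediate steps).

102.134

Write 813 = (1 − δ)μ, so δ = 1 − 813/1335.256 = 0.391128…
Then the exponent is δ²μ/2 = (μ − 813)²/(2μ) = 102.134471.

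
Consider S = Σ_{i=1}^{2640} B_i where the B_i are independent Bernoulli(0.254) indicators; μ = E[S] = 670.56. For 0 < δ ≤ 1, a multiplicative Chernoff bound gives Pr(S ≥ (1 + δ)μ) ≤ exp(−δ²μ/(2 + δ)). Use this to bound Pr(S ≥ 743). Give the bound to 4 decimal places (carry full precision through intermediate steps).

0.0244

Write 743 = (1 + δ)μ, so δ = 743/670.56 − 1 = 0.1080291…
Then the exponent is δ²μ/(2 + δ) = (743 − μ)² / (μ·(2 + δ)) = 3.712296.
Bound = exp(−3.712296) = 0.02442.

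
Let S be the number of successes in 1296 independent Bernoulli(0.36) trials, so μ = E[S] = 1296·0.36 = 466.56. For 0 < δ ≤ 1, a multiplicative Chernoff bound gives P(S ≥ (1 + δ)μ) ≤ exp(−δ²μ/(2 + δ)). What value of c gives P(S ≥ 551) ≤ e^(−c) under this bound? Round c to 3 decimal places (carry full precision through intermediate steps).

7.007

Write 551 = (1 + δ)μ, so δ = 551/466.56 − 1 = 0.1809842…
Then the exponent is δ²μ/(2 + δ) = (551 − μ)² / (μ·(2 + δ)) = 7.007069.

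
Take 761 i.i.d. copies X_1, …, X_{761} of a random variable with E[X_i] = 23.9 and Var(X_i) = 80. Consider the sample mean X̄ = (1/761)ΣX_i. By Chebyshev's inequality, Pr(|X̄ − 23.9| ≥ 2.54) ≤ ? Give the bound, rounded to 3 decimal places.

0.016

Var(X̄) = Var(X_i)/n = 80/761 = 0.10512.
Chebyshev: Pr(|X̄ − 23.9| ≥ 2.54) ≤ Var(X̄)/(2.54)² = 80/(761·2.54²) = 0.0163.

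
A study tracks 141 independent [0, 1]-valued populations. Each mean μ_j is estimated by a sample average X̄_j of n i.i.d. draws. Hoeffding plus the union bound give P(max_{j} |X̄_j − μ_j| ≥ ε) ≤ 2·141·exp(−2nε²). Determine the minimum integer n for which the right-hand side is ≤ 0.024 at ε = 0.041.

2788

Need 2·141·exp(−2nε²) ≤ 0.024, i.e. exp(−2nε²) ≤ 0.024/282.
So 2nε² ≥ ln(282/0.024) = 9.371609.
Hence n ≥ 9.371609/(2·0.041²) = 2787.510.
The smallest integer n is 2788.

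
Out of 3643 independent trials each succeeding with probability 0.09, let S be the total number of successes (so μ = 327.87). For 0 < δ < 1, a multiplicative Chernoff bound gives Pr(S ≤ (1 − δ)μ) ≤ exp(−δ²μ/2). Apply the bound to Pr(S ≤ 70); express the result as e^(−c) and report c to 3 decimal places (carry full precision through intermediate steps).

Write 70 = (1 − δ)μ, so δ = 1 − 70/327.87 = 0.7865007…
Then the exponent is δ²μ/2 = (μ − 70)²/(2μ) = 101.407474.

101.407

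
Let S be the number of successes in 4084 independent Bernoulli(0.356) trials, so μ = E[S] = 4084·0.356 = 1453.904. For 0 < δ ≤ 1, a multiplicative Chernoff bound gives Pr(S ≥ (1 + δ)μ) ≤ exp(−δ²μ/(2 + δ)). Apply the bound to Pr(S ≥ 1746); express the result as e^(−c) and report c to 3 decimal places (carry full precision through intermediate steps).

26.663

Write 1746 = (1 + δ)μ, so δ = 1746/1453.904 − 1 = 0.2009046…
Then the exponent is δ²μ/(2 + δ) = (1746 − μ)² / (μ·(2 + δ)) = 26.663323.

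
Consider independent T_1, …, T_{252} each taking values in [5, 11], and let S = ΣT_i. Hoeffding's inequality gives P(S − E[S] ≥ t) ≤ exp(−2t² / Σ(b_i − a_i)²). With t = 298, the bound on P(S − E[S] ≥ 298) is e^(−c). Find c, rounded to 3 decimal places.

19.578

Σ(b_i − a_i)² = 252·(6)² = 9072.
c = 2t²/9072 = 2·298²/9072 = 19.5776.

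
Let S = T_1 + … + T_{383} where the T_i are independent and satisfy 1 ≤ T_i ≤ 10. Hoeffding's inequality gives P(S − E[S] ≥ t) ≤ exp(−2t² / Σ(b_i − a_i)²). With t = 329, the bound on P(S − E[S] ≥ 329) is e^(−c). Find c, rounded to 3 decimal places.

6.978

Σ(b_i − a_i)² = 383·(9)² = 31023.
c = 2t²/31023 = 2·329²/31023 = 6.9781.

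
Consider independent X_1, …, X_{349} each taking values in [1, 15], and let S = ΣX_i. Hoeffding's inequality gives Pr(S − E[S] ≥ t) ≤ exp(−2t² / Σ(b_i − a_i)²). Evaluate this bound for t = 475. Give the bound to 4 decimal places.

0.0014

Σ(b_i − a_i)² = 349·(14)² = 68404.
Exponent = 2·475²/68404 = 6.5968.
Bound = exp(−6.5968) = 0.00136.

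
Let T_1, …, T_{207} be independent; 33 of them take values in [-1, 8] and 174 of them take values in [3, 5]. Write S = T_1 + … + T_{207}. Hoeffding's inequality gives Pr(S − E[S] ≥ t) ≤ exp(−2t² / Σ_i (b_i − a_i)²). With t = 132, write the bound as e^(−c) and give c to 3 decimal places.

10.344

Σ(b_i − a_i)² = 33·9² + 174·2² = 3369.
c = 2t² / 3369 = 2·132² / 3369 = 10.3437.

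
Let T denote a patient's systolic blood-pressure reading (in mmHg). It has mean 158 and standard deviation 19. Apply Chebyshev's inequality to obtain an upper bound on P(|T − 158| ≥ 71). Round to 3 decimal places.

Chebyshev: P(|T − μ| ≥ t) ≤ Var(T)/t².
Var(T) = σ² = 19² = 361.
Bound = 361 / 5041 = 0.0716.

0.072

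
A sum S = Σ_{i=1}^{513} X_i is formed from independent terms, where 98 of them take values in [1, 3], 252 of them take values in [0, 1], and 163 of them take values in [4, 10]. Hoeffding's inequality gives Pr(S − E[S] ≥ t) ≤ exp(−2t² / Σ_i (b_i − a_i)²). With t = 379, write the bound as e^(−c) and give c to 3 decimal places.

44.116

Σ(b_i − a_i)² = 98·2² + 252·1² + 163·6² = 6512.
c = 2t² / 6512 = 2·379² / 6512 = 44.1158.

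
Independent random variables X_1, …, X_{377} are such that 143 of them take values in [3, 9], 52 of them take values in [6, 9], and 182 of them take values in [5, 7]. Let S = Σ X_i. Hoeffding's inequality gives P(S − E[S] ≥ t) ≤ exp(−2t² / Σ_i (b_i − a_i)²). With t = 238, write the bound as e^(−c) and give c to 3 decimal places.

17.858

Σ(b_i − a_i)² = 143·6² + 52·3² + 182·2² = 6344.
c = 2t² / 6344 = 2·238² / 6344 = 17.8575.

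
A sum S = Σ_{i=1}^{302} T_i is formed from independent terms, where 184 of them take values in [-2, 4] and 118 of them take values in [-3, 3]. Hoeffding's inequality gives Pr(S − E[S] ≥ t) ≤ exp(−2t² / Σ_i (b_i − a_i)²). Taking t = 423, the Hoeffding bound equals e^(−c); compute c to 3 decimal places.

32.916

Σ(b_i − a_i)² = 184·6² + 118·6² = 10872.
c = 2t² / 10872 = 2·423² / 10872 = 32.9156.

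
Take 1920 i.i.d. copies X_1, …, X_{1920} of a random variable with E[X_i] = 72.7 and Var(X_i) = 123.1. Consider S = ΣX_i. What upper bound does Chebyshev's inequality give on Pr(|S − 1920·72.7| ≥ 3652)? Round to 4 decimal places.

0.0177

Var(S) = n·Var(X_i) = 1920·123.1 = 236352.
Chebyshev: Pr(|S − 1920·72.7| ≥ 3652) ≤ Var(S)/3652² = 236352/13337104 = 0.0177.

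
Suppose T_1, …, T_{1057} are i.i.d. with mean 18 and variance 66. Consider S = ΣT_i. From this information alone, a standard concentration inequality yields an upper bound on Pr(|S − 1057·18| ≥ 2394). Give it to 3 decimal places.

With mean and variance of each term known, Chebyshev's inequality bounds the deviation of the sum (or sample mean).
Var(S) = n·Var(T_i) = 1057·66 = 69762.
Chebyshev: Pr(|S − 1057·18| ≥ 2394) ≤ Var(S)/2394² = 69762/5731236 = 0.0122.

0.012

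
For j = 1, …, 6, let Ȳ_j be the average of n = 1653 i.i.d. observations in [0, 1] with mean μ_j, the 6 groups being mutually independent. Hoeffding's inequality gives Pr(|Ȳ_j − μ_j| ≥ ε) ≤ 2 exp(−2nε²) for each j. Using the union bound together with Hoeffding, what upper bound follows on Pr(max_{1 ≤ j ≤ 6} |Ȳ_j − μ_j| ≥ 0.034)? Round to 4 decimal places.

0.2627

Per-experiment Hoeffding bound: 2·exp(−2·1653·0.034²) = 2·exp(−3.82174) = 0.04378.
Union bound over 6 events: 6·0.04378 = 0.26268.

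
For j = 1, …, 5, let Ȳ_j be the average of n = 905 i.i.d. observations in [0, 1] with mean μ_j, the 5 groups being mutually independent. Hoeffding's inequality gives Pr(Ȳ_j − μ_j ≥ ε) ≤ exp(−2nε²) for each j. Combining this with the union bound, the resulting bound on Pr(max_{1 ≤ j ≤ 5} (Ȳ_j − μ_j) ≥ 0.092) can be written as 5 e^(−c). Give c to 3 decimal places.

Union bound over the 5 events: Pr(max_{1 ≤ j ≤ 5} (Ȳ_j − μ_j) ≥ 0.092) ≤ 5·exp(−2nε²) = 5 exp(−2·905·0.092²).
So c = 2·905·0.092² = 15.3198.

15.320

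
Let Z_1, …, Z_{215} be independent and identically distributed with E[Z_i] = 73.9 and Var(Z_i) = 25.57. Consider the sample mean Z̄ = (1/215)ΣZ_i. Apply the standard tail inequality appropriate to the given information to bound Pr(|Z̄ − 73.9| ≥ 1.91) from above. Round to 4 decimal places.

With mean and variance of each term known, Chebyshev's inequality bounds the deviation of the sum (or sample mean).
Var(Z̄) = Var(Z_i)/n = 25.57/215 = 0.11893.
Chebyshev: Pr(|Z̄ − 73.9| ≥ 1.91) ≤ Var(Z̄)/(1.91)² = 25.57/(215·1.91²) = 0.0326.

0.0326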